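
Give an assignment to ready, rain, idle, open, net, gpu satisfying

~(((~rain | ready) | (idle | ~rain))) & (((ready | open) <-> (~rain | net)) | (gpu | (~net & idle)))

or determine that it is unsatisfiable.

ready = False, rain = True, idle = False, open = True, net = False, gpu = True

  ~(((~rain | ready) | (idle | ~rain))) = True
    (~rain | ready) | (idle | ~rain) = False
      ~rain | ready = False
        ~rain = False
      idle | ~rain = False
        ~rain = False
  ((ready | open) <-> (~rain | net)) | (gpu | (~net & idle)) = True
    (ready | open) <-> (~rain | net) = False
      ready | open = True
      ~rain | net = False
        ~rain = False
    gpu | (~net & idle) = True
      ~net & idle = False
        ~net = True
Both conjuncts True, so the formula holds.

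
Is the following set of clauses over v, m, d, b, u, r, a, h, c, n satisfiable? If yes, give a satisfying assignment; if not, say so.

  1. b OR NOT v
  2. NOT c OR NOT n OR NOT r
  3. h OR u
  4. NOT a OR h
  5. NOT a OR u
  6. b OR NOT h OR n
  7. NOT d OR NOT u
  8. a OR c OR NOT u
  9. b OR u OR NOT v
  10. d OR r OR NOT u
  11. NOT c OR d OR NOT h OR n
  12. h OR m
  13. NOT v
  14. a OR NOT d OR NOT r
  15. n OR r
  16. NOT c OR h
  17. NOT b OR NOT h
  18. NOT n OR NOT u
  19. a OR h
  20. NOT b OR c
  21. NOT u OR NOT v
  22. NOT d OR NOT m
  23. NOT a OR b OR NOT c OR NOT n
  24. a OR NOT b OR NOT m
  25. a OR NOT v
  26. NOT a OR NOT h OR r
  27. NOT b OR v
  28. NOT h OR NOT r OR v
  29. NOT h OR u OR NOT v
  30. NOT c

Unit clause (NOT v) forces v = False.
In (NOT b OR v) only NOT b is left, so b = False.
Unit clause (NOT c) forces c = False.
Set m = True.
  then (NOT d OR NOT m) forces d = False.
Try u = True:
  (a OR c OR NOT u) forces a = True.
  (NOT a OR h) forces h = True.
  (b OR NOT h OR n) forces n = True.
  clause (NOT n OR NOT u) is falsified — backtrack.
So u = False.
  then (h OR u) forces h = True.
  then (NOT a OR u) forces a = False.
  then (b OR NOT h OR n) forces n = True.
  then (NOT h OR NOT r OR v) forces r = False.
All clauses satisfied.

v = False, m = True, d = False, b = False, u = False, r = False, a = False, h = True, c = False, n = True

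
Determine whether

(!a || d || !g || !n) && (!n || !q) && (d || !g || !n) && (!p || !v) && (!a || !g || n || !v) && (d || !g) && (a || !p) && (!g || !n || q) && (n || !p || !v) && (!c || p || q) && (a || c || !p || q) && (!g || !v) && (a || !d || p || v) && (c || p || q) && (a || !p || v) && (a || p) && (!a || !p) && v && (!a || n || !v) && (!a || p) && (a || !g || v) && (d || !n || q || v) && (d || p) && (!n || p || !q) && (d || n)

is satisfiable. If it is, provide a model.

Unsatisfiable — no assignment works.

Case a = True:
  (!a || !p) forces p = False.
  Clause (!a || p) is falsified — contradiction.
Case a = False:
  (a || !p) forces p = False.
  Clause (a || p) is falsified — contradiction.
Both cases fail, so the formula is unsatisfiable.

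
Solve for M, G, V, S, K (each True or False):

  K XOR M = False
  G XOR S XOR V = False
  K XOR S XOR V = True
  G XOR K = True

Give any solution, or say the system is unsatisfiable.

M = False, G = True, V = False, S = True, K = False

K XOR M = F XOR F = False ✓
G XOR S XOR V = T XOR T XOR F = False ✓
K XOR S XOR V = F XOR T XOR F = True ✓
G XOR K = T XOR F = True ✓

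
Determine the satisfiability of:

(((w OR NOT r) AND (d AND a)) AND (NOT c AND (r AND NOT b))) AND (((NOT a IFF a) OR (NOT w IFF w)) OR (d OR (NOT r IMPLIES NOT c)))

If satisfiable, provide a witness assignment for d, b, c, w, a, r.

d = True, b = False, c = False, w = True, a = True, r = True

  ((w OR NOT r) AND (d AND a)) AND (NOT c AND (r AND NOT b)) = True
    (w OR NOT r) AND (d AND a) = True
      w OR NOT r = True
        NOT r = False
      d AND a = True
    NOT c AND (r AND NOT b) = True
      NOT c = True
      r AND NOT b = True
        NOT b = True
  ((NOT a IFF a) OR (NOT w IFF w)) OR (d OR (NOT r IMPLIES NOT c)) = True
    (NOT a IFF a) OR (NOT w IFF w) = False
      NOT a IFF a = False
        NOT a = False
      NOT w IFF w = False
        NOT w = False
    d OR (NOT r IMPLIES NOT c) = True
      NOT r IMPLIES NOT c = True
        NOT r = False
        NOT c = True
Both conjuncts True, so the formula holds.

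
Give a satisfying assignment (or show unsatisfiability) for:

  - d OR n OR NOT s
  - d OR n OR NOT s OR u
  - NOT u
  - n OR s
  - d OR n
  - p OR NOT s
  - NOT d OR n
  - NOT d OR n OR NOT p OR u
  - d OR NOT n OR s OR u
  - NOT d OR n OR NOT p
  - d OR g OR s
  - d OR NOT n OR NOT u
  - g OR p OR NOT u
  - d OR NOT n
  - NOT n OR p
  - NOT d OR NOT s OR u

Unit clause (NOT u) forces u = False.
Set n = True.
  then (d OR NOT n) forces d = True.
  then (NOT n OR p) forces p = True.
  then (NOT d OR NOT s OR u) forces s = False.
Set g = False.
All clauses satisfied.

n = True, p = True, u = False, d = True, s = False, g = False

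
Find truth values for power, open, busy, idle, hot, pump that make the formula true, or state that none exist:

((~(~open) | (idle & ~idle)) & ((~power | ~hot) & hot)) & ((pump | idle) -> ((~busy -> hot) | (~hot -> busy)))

power = False, open = True, busy = False, idle = False, hot = True, pump = True

  (~(~open) | (idle & ~idle)) & ((~power | ~hot) & hot) = True
    ~(~open) | (idle & ~idle) = True
      ~(~open) = True
        ~open = False
      idle & ~idle = False
        ~idle = True
    (~power | ~hot) & hot = True
      ~power | ~hot = True
        ~power = True
        ~hot = False
  (pump | idle) -> ((~busy -> hot) | (~hot -> busy)) = True
    pump | idle = True
    (~busy -> hot) | (~hot -> busy) = True
      ~busy -> hot = True
        ~busy = True
      ~hot -> busy = True
        ~hot = False
Both conjuncts True, so the formula holds.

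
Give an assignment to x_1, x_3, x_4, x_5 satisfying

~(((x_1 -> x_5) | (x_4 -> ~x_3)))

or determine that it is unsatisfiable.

x_1: True, x_3: True, x_4: True, x_5: False

  ~(((x_1 -> x_5) | (x_4 -> ~x_3))) = True
    (x_1 -> x_5) | (x_4 -> ~x_3) = False
      x_1 -> x_5 = False
      x_4 -> ~x_3 = False
        ~x_3 = False
The formula evaluates to True.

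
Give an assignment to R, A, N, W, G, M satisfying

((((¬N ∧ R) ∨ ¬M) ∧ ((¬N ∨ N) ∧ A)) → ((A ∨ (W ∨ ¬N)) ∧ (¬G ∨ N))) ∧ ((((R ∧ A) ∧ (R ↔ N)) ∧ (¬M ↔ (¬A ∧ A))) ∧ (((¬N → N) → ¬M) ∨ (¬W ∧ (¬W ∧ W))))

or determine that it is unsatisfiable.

Unsatisfiable — no assignment works.

Case A = True: the formula simplifies to ((((¬N ∧ R) ∨ ¬M) ∧ (¬N ∨ N)) → (¬G ∨ N)) ∧ (((R ∧ (R ↔ N)) ∧ M) ∧ (((¬N → N) → ¬M) ∨ (¬W ∧ (¬W ∧ W)))).
  N = True: simplifies to ((R ∧ R) ∧ M) ∧ (¬M ∨ (¬W ∧ (¬W ∧ W))).
    M = True: simplifies to (R ∧ R) ∧ (¬W ∧ (¬W ∧ W)).
      W = True: the conjunct ¬W is False.
      W = False: the conjunct W is False.
    M = False: the conjunct M is False.
  N = False: simplifies to ((R ∨ ¬M) → ¬G) ∧ ((R ∧ ¬R) ∧ M).
    R = True: the conjunct ¬R is False.
    R = False: the conjunct R is False.
Case A = False: the conjunct A is False.
Both cases fail — unsatisfiable.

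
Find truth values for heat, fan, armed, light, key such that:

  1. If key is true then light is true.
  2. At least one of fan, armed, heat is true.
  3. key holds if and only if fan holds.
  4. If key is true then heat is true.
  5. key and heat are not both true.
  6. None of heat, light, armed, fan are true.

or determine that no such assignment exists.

Case armed = True:
  Constraint (6) is violated (armed=T) — contradiction.
Case armed = False:
  (6) forces heat = False.
  (2) with armed=F, heat=F forces fan = True.
  Constraint (6) is violated (fan=T) — contradiction.
Both cases fail — unsatisfiable.

Unsatisfiable — no assignment works.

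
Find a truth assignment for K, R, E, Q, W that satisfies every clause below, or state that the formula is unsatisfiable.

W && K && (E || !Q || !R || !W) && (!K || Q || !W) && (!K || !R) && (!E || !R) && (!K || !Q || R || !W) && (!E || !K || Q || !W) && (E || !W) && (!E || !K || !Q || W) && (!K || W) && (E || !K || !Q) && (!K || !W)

Case K = True:
  (W) forces W = True.
  Clause (!K || !W) is falsified — contradiction.
Case K = False:
  Clause (K) is falsified — contradiction.
Both cases fail, so the formula is unsatisfiable.

Unsatisfiable — no assignment works.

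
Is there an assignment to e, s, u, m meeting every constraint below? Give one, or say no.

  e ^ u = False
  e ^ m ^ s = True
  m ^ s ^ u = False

Adding constraints 1, 2, 3 mod 2: every variable appears an even number of times on the left, so the left side is 0.
But the right sides sum to 1 (mod 2). 0 ≠ 1 — the system is inconsistent.

The formula is unsatisfiable.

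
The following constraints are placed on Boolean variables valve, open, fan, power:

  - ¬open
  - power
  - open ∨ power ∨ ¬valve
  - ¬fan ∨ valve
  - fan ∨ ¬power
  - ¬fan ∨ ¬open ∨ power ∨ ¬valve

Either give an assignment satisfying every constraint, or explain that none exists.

valve: True; open: False; fan: True; power: True

Unit clause (¬open) forces open = False.
Unit clause (power) forces power = True.
In (fan ∨ ¬power) only fan is left, so fan = True.
In (¬fan ∨ valve) only valve is left, so valve = True.
Check each clause:
  (¬open): ¬open holds.
  (power): power holds.
  (open ∨ power ∨ ¬valve): power holds.
  (¬fan ∨ valve): valve holds.
  (fan ∨ ¬power): fan holds.
  (¬fan ∨ ¬open ∨ power ∨ ¬valve): ¬open holds.
All clauses satisfied.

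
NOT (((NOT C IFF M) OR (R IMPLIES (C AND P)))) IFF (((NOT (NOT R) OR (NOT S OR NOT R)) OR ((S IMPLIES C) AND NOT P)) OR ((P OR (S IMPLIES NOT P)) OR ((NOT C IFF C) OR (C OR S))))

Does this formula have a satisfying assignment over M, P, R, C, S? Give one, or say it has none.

M = True, P = False, R = True, C = True, S = True

  NOT (((NOT C IFF M) OR (R IMPLIES (C AND P)))) IFF (((NOT (NOT R) OR (NOT S OR NOT R)) OR ((S IMPLIES C) AND NOT P)) OR ((P OR (S IMPLIES NOT P)) OR ((NOT C IFF C) OR (C OR S)))) = True
    NOT (((NOT C IFF M) OR (R IMPLIES (C AND P)))) = True
      (NOT C IFF M) OR (R IMPLIES (C AND P)) = False
        NOT C IFF M = False
          NOT C = False
        R IMPLIES (C AND P) = False
          C AND P = False
    ((NOT (NOT R) OR (NOT S OR NOT R)) OR ((S IMPLIES C) AND NOT P)) OR ((P OR (S IMPLIES NOT P)) OR ((NOT C IFF C) OR (C OR S))) = True
      (NOT (NOT R) OR (NOT S OR NOT R)) OR ((S IMPLIES C) AND NOT P) = True
        NOT (NOT R) OR (NOT S OR NOT R) = True
          NOT (NOT R) = True
            NOT R = False
          NOT S OR NOT R = False
            NOT S = False
            NOT R = False
        (S IMPLIES C) AND NOT P = True
          S IMPLIES C = True
          NOT P = True
      (P OR (S IMPLIES NOT P)) OR ((NOT C IFF C) OR (C OR S)) = True
        P OR (S IMPLIES NOT P) = True
          S IMPLIES NOT P = True
            NOT P = True
        (NOT C IFF C) OR (C OR S) = True
          NOT C IFF C = False
            NOT C = False
          C OR S = True
The formula evaluates to True.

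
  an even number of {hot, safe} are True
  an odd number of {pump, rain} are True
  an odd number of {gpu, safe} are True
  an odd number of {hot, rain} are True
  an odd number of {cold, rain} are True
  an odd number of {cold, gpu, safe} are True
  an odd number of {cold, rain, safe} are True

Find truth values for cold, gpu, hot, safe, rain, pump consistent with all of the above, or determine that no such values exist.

cold = False, gpu = True, hot = False, safe = False, rain = True, pump = False

{hot, safe}: 0 true → even ✓
{pump, rain}: 1 true → odd ✓
{gpu, safe}: 1 true → odd ✓
{hot, rain}: 1 true → odd ✓
{cold, rain}: 1 true → odd ✓
{cold, gpu, safe}: 1 true → odd ✓
{cold, rain, safe}: 1 true → odd ✓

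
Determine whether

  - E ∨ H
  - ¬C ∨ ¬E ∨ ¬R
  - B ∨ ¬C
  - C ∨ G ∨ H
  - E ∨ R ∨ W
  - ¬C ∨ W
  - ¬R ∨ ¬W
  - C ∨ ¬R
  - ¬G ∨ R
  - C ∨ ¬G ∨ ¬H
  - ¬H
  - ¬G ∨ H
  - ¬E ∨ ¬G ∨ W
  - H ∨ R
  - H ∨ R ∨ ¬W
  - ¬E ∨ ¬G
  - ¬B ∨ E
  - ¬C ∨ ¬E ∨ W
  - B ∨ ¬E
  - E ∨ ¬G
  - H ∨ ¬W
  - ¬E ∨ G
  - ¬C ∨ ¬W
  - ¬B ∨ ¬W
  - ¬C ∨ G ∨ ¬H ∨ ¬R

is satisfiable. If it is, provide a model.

The formula is unsatisfiable.

Case H = True:
  Clause (¬H) is falsified — contradiction.
Case H = False:
  (E ∨ H) forces E = True.
  (¬G ∨ H) forces G = False.
  Clause (¬E ∨ G) is falsified — contradiction.
Both cases fail, so the formula is unsatisfiable.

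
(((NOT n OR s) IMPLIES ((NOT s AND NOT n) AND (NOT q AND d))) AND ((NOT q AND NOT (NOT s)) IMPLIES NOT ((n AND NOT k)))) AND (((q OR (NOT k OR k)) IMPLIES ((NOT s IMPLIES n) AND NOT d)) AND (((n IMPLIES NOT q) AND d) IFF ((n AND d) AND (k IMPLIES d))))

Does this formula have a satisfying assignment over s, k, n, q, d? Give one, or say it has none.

s=F, k=T, n=T, q=T, d=F

  ((NOT n OR s) IMPLIES ((NOT s AND NOT n) AND (NOT q AND d))) AND ((NOT q AND NOT (NOT s)) IMPLIES NOT ((n AND NOT k))) = True
    (NOT n OR s) IMPLIES ((NOT s AND NOT n) AND (NOT q AND d)) = True
      NOT n OR s = False
        NOT n = False
      (NOT s AND NOT n) AND (NOT q AND d) = False
        NOT s AND NOT n = False
          NOT s = True
          NOT n = False
        NOT q AND d = False
          NOT q = False
    (NOT q AND NOT (NOT s)) IMPLIES NOT ((n AND NOT k)) = True
      NOT q AND NOT (NOT s) = False
        NOT q = False
        NOT (NOT s) = False
          NOT s = True
      NOT ((n AND NOT k)) = True
        n AND NOT k = False
          NOT k = False
  ((q OR (NOT k OR k)) IMPLIES ((NOT s IMPLIES n) AND NOT d)) AND (((n IMPLIES NOT q) AND d) IFF ((n AND d) AND (k IMPLIES d))) = True
    (q OR (NOT k OR k)) IMPLIES ((NOT s IMPLIES n) AND NOT d) = True
      q OR (NOT k OR k) = True
        NOT k OR k = True
          NOT k = False
      (NOT s IMPLIES n) AND NOT d = True
        NOT s IMPLIES n = True
          NOT s = True
        NOT d = True
    ((n IMPLIES NOT q) AND d) IFF ((n AND d) AND (k IMPLIES d)) = True
      (n IMPLIES NOT q) AND d = False
        n IMPLIES NOT q = False
          NOT q = False
      (n AND d) AND (k IMPLIES d) = False
        n AND d = False
        k IMPLIES d = False
Both conjuncts True, so the formula holds.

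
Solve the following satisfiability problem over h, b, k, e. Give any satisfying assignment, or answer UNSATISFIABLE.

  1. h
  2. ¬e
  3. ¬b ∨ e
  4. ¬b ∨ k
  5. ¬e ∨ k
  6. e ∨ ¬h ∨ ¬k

h = True; b = False; k = False; e = False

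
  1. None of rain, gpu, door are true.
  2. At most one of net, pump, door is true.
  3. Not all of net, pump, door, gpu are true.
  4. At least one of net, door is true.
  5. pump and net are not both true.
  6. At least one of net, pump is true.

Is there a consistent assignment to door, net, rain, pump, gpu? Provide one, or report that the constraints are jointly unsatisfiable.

door = False, net = True, rain = False, pump = False, gpu = False

  (1) {rain, gpu, door}: 0 true — none ✓
  (2) {net, pump, door}: 1 true — at most one ✓
  (3) {net, pump, door, gpu}: 1/4 true — not all ✓
  (4) {net, door}: 1 true — at least one ✓
  (5) pump=F, net=T — not both ✓
  (6) {net, pump}: 1 true — at least one ✓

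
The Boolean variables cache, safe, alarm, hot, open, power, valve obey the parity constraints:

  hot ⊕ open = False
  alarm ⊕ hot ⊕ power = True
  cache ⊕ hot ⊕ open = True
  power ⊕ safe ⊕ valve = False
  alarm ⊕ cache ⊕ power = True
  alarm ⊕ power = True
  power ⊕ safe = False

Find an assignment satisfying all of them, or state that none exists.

Adding constraints 1, 3, 5, 6 mod 2: every variable appears an even number of times on the left, so the left side is 0.
But the right sides sum to 1 (mod 2). 0 ≠ 1 — the system is inconsistent.

The formula is unsatisfiable.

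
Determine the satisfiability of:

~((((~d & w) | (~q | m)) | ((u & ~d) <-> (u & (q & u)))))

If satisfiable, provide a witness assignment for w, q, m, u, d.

w=T; q=T; m=F; u=T; d=T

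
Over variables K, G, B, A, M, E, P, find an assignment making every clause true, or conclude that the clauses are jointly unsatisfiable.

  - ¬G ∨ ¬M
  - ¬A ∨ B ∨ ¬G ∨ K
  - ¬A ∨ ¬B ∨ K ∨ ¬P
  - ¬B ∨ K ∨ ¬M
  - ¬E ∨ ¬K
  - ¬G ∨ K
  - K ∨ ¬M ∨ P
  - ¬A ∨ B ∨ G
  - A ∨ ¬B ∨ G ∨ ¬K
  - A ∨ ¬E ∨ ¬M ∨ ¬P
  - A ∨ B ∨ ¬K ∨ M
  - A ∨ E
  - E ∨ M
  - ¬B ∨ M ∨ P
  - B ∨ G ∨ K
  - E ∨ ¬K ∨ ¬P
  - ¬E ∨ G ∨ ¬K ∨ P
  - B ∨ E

Set K = False.
  then (¬G ∨ K) forces G = False.
  then (B ∨ G ∨ K) forces B = True.
  then (¬B ∨ K ∨ ¬M) forces M = False.
  then (E ∨ M) forces E = True.
  then (¬B ∨ M ∨ P) forces P = True.
  then (¬A ∨ ¬B ∨ K ∨ ¬P) forces A = False.
All clauses satisfied.

K = False, G = False, B = True, A = False, M = False, E = True, P = True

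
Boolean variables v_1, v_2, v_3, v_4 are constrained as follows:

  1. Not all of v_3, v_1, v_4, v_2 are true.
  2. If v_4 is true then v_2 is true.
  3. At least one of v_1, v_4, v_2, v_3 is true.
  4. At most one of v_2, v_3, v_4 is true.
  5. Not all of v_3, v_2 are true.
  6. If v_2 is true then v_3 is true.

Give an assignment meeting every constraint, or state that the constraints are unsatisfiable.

v_1 = False, v_2 = False, v_3 = True, v_4 = False

  (1) {v_3, v_1, v_4, v_2}: 1/4 true — not all ✓
  (2) v_4=F ⇒ v_2: vacuous ✓
  (3) {v_1, v_4, v_2, v_3}: 1 true — at least one ✓
  (4) {v_2, v_3, v_4}: 1 true — at most one ✓
  (5) {v_3, v_2}: 1/2 true — not all ✓
  (6) v_2=F ⇒ v_3: vacuous ✓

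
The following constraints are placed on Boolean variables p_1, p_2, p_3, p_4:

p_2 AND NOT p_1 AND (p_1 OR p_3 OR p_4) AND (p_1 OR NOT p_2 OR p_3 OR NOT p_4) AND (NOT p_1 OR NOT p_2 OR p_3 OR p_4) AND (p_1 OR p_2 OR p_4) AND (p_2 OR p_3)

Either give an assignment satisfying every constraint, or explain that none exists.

p_1: False; p_2: True; p_3: True; p_4: False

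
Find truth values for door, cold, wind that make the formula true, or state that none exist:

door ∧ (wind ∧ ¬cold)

door=T, cold=F, wind=T

  wind ∧ ¬cold = True
    ¬cold = True
Both conjuncts True, so the formula holds.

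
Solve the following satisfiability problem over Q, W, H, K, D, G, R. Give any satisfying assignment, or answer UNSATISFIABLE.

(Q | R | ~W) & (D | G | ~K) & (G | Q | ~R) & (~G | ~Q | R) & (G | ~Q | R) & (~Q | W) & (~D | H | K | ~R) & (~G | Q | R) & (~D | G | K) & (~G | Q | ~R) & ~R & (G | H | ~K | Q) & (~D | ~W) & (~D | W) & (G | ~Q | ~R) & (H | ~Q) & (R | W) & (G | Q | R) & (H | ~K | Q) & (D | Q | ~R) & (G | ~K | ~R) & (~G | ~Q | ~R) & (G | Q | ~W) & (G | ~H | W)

The formula is unsatisfiable.

Case R = True:
  Clause (~R) is falsified — contradiction.
Case R = False:
  (R | W) forces W = True.
  (Q | R | ~W) forces Q = True.
  (~G | ~Q | R) forces G = False.
  Clause (G | ~Q | R) is falsified — contradiction.
Both cases fail, so the formula is unsatisfiable.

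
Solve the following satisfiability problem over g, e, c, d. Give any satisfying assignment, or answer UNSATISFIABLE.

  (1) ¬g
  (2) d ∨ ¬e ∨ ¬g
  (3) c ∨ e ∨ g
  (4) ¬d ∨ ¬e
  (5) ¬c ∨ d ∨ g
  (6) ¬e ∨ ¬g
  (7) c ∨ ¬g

g = False; e = False; c = True; d = True

Unit clause (¬g) forces g = False.
Set e = False.
  then (c ∨ e ∨ g) forces c = True.
  then (¬c ∨ d ∨ g) forces d = True.
Check each clause:
  (¬g): ¬g holds.
  (d ∨ ¬e ∨ ¬g): d holds.
  (c ∨ e ∨ g): c holds.
  (¬d ∨ ¬e): ¬e holds.
  (¬c ∨ d ∨ g): d holds.
  (¬e ∨ ¬g): ¬e holds.
  (c ∨ ¬g): c holds.
All clauses satisfied.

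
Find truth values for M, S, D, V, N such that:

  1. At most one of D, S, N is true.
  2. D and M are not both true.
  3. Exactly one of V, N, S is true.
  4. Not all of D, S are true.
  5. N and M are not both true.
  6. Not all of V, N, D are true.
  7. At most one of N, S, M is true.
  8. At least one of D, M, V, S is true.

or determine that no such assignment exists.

M: True; S: False; D: False; V: True; N: False

  (1) {D, S, N}: 0 true — at most one ✓
  (2) D=F, M=T — not both ✓
  (3) {V, N, S}: 1 true — exactly one ✓
  (4) {D, S}: 0/2 true — not all ✓
  (5) N=F, M=T — not both ✓
  (6) {V, N, D}: 1/3 true — not all ✓
  (7) {N, S, M}: 1 true — at most one ✓
  (8) {D, M, V, S}: 2 true — at least one ✓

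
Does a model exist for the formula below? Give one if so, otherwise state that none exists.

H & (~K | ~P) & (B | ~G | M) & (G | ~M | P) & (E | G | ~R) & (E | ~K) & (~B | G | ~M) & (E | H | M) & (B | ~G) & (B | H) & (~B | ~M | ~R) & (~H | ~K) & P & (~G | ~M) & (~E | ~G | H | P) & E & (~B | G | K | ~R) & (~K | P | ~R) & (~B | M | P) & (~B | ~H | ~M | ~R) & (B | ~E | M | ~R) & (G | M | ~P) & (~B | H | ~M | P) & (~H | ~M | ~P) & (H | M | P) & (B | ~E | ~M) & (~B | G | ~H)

B=T; P=T; M=F; H=T; K=F; E=T; R=T; G=T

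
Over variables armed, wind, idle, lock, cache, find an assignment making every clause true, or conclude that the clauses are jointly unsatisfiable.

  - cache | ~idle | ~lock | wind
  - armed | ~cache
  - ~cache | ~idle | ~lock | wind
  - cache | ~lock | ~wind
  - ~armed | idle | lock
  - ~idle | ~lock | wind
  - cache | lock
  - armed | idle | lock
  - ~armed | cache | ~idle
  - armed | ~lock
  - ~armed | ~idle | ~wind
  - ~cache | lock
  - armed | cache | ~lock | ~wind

Try armed = False:
  (armed | ~cache) forces cache = False.
  (cache | lock) forces lock = True.
  clause (armed | ~lock) is falsified — backtrack.
So armed = True.
Set wind = False.
Try idle = True:
  (~idle | ~lock | wind) forces lock = False.
  (cache | lock) forces cache = True.
  clause (~cache | lock) is falsified — backtrack.
So idle = False.
  then (~armed | idle | lock) forces lock = True.
Set cache = False.
All clauses satisfied.

armed: True; wind: False; idle: False; lock: True; cache: False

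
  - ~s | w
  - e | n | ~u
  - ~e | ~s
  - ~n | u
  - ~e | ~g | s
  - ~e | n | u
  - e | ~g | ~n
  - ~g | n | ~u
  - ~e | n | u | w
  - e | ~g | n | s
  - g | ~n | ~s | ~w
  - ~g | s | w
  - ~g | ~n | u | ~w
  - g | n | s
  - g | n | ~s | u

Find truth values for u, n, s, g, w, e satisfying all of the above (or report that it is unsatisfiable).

u = True, n = True, s = False, g = False, w = True, e = False

Set u = True.
Set n = True.
Try s = True:
  (~s | w) forces w = True.
  (~e | ~s) forces e = False.
  (e | ~g | ~n) forces g = False.
  clause (g | ~n | ~s | ~w) is falsified — backtrack.
So s = False.
Try g = True:
  (~e | ~g | s) forces e = False.
  clause (e | ~g | ~n) is falsified — backtrack.
So g = False.
Set w = True.
Set e = False.
All clauses satisfied.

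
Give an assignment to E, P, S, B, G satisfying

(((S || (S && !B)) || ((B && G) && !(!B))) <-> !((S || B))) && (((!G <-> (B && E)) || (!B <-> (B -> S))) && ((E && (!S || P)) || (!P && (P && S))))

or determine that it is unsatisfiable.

E: True; P: False; S: False; B: True; G: False

  ((S || (S && !B)) || ((B && G) && !(!B))) <-> !((S || B)) = True
    (S || (S && !B)) || ((B && G) && !(!B)) = False
      S || (S && !B) = False
        S && !B = False
          !B = False
      (B && G) && !(!B) = False
        B && G = False
        !(!B) = True
          !B = False
    !((S || B)) = False
      S || B = True
  ((!G <-> (B && E)) || (!B <-> (B -> S))) && ((E && (!S || P)) || (!P && (P && S))) = True
    (!G <-> (B && E)) || (!B <-> (B -> S)) = True
      !G <-> (B && E) = True
        !G = True
        B && E = True
      !B <-> (B -> S) = True
        !B = False
        B -> S = False
    (E && (!S || P)) || (!P && (P && S)) = True
      E && (!S || P) = True
        !S || P = True
          !S = True
      !P && (P && S) = False
        !P = True
        P && S = False
Both conjuncts True, so the formula holds.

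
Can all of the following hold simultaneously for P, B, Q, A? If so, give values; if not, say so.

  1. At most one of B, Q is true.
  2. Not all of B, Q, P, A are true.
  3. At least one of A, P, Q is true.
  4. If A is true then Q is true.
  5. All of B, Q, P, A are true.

Case B = True:
  (1) with B=T forces Q = False.
  Constraint (5) is violated (Q=F) — contradiction.
Case B = False:
  Constraint (5) is violated (B=F) — contradiction.
Both cases fail — unsatisfiable.

The formula is unsatisfiable.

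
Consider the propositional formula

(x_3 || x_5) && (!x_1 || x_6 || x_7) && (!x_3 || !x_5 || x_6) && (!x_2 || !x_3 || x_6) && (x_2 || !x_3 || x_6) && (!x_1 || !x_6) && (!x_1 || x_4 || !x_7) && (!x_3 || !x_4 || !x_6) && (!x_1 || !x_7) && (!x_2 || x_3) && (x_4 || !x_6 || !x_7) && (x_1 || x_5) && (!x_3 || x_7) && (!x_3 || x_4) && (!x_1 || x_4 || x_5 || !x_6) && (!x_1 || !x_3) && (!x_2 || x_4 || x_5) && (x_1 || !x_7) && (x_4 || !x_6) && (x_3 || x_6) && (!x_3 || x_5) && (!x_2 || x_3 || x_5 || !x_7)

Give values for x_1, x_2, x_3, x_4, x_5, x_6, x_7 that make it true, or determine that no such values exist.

x_1: False; x_2: False; x_3: False; x_4: True; x_5: True; x_6: True; x_7: False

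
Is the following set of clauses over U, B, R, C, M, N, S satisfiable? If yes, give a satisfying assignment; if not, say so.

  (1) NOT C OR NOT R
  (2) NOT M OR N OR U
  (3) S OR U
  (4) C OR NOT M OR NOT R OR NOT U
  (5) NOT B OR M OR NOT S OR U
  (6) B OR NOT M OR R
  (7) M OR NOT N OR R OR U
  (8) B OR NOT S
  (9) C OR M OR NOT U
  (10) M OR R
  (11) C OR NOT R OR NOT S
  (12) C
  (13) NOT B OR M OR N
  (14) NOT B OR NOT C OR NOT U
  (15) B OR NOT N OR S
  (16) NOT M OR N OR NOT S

U=F; B=T; R=F; C=T; M=T; N=T; S=T

Unit clause (C) forces C = True.
In (NOT C OR NOT R) only NOT R is left, so R = False.
In (M OR R) only M is left, so M = True.
In (B OR NOT M OR R) only B is left, so B = True.
In (NOT B OR NOT C OR NOT U) only NOT U is left, so U = False.
In (NOT M OR N OR U) only N is left, so N = True.
In (S OR U) only S is left, so S = True.
All clauses satisfied.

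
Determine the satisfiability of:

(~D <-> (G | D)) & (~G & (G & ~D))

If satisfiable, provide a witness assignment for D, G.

Case G = True: the conjunct ~G is False.
Case G = False: the conjunct G is False.
Both cases fail — unsatisfiable.

The formula is unsatisfiable.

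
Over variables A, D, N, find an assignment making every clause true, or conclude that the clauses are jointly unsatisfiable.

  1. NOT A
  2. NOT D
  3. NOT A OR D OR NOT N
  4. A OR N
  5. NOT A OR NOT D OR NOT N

Unit clause (NOT A) forces A = False.
Unit clause (NOT D) forces D = False.
In (A OR N) only N is left, so N = True.
Check each clause:
  (NOT A): NOT A holds.
  (NOT D): NOT D holds.
  (NOT A OR D OR NOT N): NOT A holds.
  (A OR N): N holds.
  (NOT A OR NOT D OR NOT N): NOT A holds.
All clauses satisfied.

A=F; D=F; N=T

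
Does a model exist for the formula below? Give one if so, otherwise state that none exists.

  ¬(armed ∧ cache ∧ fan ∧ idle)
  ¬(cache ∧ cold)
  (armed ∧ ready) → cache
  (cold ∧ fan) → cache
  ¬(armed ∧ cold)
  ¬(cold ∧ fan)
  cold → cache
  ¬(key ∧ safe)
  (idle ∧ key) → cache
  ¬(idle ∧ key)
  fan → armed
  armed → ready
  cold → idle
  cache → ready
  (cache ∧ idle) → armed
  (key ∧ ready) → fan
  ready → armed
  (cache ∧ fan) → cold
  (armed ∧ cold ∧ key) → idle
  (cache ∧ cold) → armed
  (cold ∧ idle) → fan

safe = False, fan = False, ready = True, key = False, cold = False, cache = True, armed = True, idle = True

Set safe = False.
Try fan = True:
  (armed ∨ ¬fan) forces armed = True.
  (¬cold ∨ ¬fan) forces cold = False.
  (¬cache ∨ cold ∨ ¬fan) forces cache = False.
  (¬armed ∨ ready) forces ready = True.
  clause (¬armed ∨ cache ∨ ¬ready) is falsified — backtrack.
So fan = False.
Set ready = True.
  then (fan ∨ ¬key ∨ ¬ready) forces key = False.
  then (armed ∨ ¬ready) forces armed = True.
  then (¬armed ∨ cache ∨ ¬ready) forces cache = True.
  then (¬armed ∨ ¬cold) forces cold = False.
Set idle = True.
All clauses satisfied.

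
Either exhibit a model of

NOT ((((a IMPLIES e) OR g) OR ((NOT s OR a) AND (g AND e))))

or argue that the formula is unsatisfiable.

a = True, g = False, s = True, e = False

  NOT ((((a IMPLIES e) OR g) OR ((NOT s OR a) AND (g AND e)))) = True
    ((a IMPLIES e) OR g) OR ((NOT s OR a) AND (g AND e)) = False
      (a IMPLIES e) OR g = False
        a IMPLIES e = False
      (NOT s OR a) AND (g AND e) = False
        NOT s OR a = True
          NOT s = False
        g AND e = False
The formula evaluates to True.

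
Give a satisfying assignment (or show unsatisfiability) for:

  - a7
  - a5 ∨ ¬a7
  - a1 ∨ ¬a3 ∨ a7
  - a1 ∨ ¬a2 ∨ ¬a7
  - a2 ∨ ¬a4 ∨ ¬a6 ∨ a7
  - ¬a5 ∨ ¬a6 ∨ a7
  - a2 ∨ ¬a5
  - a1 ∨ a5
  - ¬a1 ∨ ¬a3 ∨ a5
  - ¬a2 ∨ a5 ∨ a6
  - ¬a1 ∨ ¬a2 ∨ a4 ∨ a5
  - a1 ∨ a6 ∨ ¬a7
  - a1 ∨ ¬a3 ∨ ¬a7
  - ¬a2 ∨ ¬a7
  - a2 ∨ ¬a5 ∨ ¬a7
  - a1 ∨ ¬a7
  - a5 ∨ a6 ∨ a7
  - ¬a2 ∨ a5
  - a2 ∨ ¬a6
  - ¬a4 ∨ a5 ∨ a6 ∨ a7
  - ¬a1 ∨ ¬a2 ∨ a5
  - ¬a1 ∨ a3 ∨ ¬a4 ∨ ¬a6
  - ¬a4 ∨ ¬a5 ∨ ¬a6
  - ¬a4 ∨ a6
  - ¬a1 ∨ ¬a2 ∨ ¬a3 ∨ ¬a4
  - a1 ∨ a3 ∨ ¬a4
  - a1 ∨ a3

No satisfying assignment exists.

Case a7 = True:
  (a5 ∨ ¬a7) forces a5 = True.
  (a2 ∨ ¬a5) forces a2 = True.
  Clause (¬a2 ∨ ¬a7) is falsified — contradiction.
Case a7 = False:
  Clause (a7) is falsified — contradiction.
Both cases fail, so the formula is unsatisfiable.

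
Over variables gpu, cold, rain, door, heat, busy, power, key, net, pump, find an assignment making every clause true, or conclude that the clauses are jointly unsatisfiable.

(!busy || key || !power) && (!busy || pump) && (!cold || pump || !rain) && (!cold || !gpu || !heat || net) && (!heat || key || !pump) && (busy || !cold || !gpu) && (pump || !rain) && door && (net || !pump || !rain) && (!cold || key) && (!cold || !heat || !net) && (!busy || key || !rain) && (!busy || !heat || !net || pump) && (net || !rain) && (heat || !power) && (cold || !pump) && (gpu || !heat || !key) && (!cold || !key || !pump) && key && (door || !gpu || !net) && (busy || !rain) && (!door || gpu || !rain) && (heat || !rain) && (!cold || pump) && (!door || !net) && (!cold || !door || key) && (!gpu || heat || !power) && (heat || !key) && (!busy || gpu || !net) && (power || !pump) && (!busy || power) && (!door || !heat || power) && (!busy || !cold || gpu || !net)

Unit clause (door) forces door = True.
Unit clause (key) forces key = True.
In (!door || !net) only !net is left, so net = False.
In (heat || !key) only heat is left, so heat = True.
In (!door || !heat || power) only power is left, so power = True.
In (net || !rain) only !rain is left, so rain = False.
In (gpu || !heat || !key) only gpu is left, so gpu = True.
In (!cold || !gpu || !heat || net) only !cold is left, so cold = False.
In (cold || !pump) only !pump is left, so pump = False.
In (!busy || pump) only !busy is left, so busy = False.
All clauses satisfied.

gpu = True, cold = False, rain = False, door = True, heat = True, busy = False, power = True, key = True, net = False, pump = False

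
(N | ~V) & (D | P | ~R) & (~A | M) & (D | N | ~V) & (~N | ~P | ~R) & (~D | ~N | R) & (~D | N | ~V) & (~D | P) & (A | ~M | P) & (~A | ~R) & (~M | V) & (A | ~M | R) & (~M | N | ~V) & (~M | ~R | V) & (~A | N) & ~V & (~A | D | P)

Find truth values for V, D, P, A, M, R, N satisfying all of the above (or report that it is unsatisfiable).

Unit clause (~V) forces V = False.
In (~M | V) only ~M is left, so M = False.
In (~A | M) only ~A is left, so A = False.
Set D = False.
Set P = True.
Set R = False.
Set N = True.
All clauses satisfied.

V = False, D = False, P = True, A = False, M = False, R = False, N = True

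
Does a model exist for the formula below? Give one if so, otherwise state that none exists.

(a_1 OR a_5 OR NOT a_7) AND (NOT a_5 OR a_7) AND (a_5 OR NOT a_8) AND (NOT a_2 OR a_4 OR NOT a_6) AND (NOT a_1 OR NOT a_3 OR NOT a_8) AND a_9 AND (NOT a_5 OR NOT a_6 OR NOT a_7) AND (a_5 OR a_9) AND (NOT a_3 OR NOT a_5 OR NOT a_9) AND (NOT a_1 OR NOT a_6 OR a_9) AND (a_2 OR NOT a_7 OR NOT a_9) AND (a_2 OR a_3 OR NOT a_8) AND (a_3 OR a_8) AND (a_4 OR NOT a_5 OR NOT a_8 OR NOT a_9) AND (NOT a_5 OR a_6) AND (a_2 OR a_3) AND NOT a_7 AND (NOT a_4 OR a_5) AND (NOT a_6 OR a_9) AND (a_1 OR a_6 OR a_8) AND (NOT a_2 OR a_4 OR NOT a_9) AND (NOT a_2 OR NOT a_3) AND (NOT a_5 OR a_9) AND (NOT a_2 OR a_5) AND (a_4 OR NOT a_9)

UNSATISFIABLE

Case a_4 = True:
  (a_9) forces a_9 = True.
  (NOT a_7) forces a_7 = False.
  (NOT a_5 OR a_7) forces a_5 = False.
  Clause (NOT a_4 OR a_5) is falsified — contradiction.
Case a_4 = False:
  (a_9) forces a_9 = True.
  Clause (a_4 OR NOT a_9) is falsified — contradiction.
Both cases fail, so the formula is unsatisfiable.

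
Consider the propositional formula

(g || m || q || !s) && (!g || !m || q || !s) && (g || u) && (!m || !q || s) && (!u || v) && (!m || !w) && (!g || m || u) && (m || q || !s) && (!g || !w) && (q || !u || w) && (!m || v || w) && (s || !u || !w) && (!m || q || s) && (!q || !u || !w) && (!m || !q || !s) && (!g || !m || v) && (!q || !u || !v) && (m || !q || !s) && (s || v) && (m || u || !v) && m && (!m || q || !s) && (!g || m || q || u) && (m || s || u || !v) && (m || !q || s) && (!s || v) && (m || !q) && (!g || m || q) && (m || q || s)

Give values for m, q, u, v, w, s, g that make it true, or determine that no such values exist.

No satisfying assignment exists.

Case q = True:
  (m) forces m = True.
  (!m || !q || s) forces s = True.
  Clause (!m || !q || !s) is falsified — contradiction.
Case q = False:
  (m) forces m = True.
  (!m || !w) forces w = False.
  (q || !u || w) forces u = False.
  (g || u) forces g = True.
  (!g || !m || q || !s) forces s = False.
  Clause (!m || q || s) is falsified — contradiction.
Both cases fail, so the formula is unsatisfiable.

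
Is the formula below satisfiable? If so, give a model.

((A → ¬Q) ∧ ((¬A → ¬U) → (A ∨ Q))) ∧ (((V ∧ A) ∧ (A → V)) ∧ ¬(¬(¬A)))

Case A = True: the conjunct ¬(¬(¬A)) becomes ¬(¬False) = False.
Case A = False: the conjunct A is False.
Both cases fail — unsatisfiable.

Unsatisfiable — no assignment works.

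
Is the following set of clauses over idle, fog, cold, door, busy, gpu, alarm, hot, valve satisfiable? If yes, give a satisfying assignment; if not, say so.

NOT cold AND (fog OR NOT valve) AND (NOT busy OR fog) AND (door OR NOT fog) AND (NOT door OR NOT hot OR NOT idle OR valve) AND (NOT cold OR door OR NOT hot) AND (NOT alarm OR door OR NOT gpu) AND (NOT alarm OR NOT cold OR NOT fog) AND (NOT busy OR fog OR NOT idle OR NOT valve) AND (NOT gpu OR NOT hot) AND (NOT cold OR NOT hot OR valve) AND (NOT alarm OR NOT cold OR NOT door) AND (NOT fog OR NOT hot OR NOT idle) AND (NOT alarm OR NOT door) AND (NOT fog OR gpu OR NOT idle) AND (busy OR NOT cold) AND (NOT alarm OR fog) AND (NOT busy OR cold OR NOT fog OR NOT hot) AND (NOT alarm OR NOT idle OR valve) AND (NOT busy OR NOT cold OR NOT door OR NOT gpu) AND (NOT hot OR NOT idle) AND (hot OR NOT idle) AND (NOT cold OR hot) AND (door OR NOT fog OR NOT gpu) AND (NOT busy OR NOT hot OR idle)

idle = False, fog = True, cold = False, door = True, busy = True, gpu = False, alarm = False, hot = False, valve = False

Unit clause (NOT cold) forces cold = False.
Try idle = True:
  (NOT hot OR NOT idle) forces hot = False.
  clause (hot OR NOT idle) is falsified — backtrack.
So idle = False.
Set fog = True.
  then (door OR NOT fog) forces door = True.
  then (NOT alarm OR NOT door) forces alarm = False.
Set busy = True.
  then (NOT busy OR cold OR NOT fog OR NOT hot) forces hot = False.
Set gpu = False.
Set valve = False.
All clauses satisfied.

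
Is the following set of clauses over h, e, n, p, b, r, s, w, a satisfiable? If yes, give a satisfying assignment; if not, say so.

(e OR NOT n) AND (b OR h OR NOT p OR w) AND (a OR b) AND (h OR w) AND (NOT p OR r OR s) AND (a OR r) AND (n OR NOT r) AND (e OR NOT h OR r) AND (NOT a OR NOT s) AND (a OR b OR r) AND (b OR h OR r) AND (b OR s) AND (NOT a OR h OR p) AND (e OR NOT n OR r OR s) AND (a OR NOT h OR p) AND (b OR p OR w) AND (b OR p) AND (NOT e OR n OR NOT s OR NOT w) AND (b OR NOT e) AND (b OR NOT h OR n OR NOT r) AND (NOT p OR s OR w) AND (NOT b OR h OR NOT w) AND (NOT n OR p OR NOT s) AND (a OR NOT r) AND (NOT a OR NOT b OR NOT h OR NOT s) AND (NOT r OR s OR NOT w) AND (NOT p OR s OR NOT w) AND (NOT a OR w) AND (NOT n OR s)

h = True, e = True, n = False, p = False, b = True, r = False, s = False, w = True, a = True

Try h = False:
  (h OR w) forces w = True.
  (NOT b OR h OR NOT w) forces b = False.
  (a OR b) forces a = True.
  (NOT a OR NOT s) forces s = False.
  clause (b OR s) is falsified — backtrack.
So h = True.
Try e = False:
  (e OR NOT n) forces n = False.
  (n OR NOT r) forces r = False.
  clause (e OR NOT h OR r) is falsified — backtrack.
So e = True.
  then (b OR NOT e) forces b = True.
Try n = True:
  (NOT n OR s) forces s = True.
  (NOT a OR NOT s) forces a = False.
  (a OR r) forces r = True.
  clause (a OR NOT r) is falsified — backtrack.
So n = False.
  then (n OR NOT r) forces r = False.
  then (a OR r) forces a = True.
  then (NOT a OR NOT s) forces s = False.
  then (NOT a OR w) forces w = True.
  then (NOT p OR r OR s) forces p = False.
All clauses satisfied.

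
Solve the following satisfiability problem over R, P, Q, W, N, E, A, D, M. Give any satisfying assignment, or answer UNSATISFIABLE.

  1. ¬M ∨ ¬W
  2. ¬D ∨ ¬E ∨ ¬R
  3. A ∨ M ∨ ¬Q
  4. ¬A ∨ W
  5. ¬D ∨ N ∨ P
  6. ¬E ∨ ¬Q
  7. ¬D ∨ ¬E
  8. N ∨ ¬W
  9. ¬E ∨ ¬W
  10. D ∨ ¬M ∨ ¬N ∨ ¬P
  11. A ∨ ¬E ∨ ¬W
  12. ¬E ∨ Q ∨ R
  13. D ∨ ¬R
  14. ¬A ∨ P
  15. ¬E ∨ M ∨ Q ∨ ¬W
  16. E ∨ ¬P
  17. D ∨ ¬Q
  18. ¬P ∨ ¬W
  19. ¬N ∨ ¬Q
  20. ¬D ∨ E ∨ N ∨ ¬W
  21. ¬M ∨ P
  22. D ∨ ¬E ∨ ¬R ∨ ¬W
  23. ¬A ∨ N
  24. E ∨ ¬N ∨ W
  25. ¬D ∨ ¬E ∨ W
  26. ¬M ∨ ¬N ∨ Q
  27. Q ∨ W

R = True, P = False, Q = False, W = True, N = True, E = False, A = False, D = True, M = False

Set R = True.
  then (D ∨ ¬R) forces D = True.
  then (¬D ∨ ¬E ∨ ¬R) forces E = False.
  then (E ∨ ¬P) forces P = False.
  then (¬M ∨ P) forces M = False.
  then (¬D ∨ N ∨ P) forces N = True.
  then (¬A ∨ P) forces A = False.
  then (¬N ∨ ¬Q) forces Q = False.
  then (E ∨ ¬N ∨ W) forces W = True.
All clauses satisfied.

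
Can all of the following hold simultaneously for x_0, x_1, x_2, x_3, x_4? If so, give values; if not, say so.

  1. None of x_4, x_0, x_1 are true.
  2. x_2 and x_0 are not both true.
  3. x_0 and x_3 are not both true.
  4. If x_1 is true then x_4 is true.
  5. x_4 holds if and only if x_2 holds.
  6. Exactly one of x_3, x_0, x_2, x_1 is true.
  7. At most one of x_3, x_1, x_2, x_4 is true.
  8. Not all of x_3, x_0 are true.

x_0 = False, x_1 = False, x_2 = False, x_3 = True, x_4 = False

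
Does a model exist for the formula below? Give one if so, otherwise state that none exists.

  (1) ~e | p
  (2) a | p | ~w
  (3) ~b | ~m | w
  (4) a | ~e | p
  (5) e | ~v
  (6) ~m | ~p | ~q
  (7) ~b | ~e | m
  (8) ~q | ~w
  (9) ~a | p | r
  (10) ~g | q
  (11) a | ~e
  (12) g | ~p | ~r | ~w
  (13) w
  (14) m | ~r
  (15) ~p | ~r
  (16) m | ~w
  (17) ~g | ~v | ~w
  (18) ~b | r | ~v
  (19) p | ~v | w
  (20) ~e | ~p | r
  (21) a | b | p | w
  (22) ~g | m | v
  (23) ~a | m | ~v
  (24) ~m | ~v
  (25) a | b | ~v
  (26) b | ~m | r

Unit clause (w) forces w = True.
In (m | ~w) only m is left, so m = True.
In (~m | ~v) only ~v is left, so v = False.
In (~q | ~w) only ~q is left, so q = False.
In (~g | q) only ~g is left, so g = False.
Set a = True.
Set b = True.
Set p = False.
  then (~e | p) forces e = False.
  then (~a | p | r) forces r = True.
All clauses satisfied.

a = True; q = False; b = True; g = False; p = False; w = True; e = False; v = False; r = True; m = True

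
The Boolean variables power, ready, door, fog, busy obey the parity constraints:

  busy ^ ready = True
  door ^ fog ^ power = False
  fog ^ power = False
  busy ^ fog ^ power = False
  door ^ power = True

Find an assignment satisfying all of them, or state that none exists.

power: True, ready: True, door: False, fog: True, busy: False

busy ^ ready = F ^ T = True ✓
door ^ fog ^ power = F ^ T ^ T = False ✓
fog ^ power = T ^ T = False ✓
busy ^ fog ^ power = F ^ T ^ T = False ✓
door ^ power = F ^ T = True ✓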